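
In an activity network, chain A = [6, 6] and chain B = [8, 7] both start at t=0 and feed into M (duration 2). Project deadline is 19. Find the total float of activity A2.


Forward pass: ES(A2) = sum of predecessors on chain A = 6
EF = ES + duration = 6 + 6 = 12
Backward pass: LF(M) = deadline = 19; LS(M) = 19 - 2 = 17
LF(A2) = LS(M) - sum(successors on chain A) = 17 - 0 = 17
LS = LF - duration = 17 - 6 = 11
Total float = LS - ES = 11 - 6 = 5

5


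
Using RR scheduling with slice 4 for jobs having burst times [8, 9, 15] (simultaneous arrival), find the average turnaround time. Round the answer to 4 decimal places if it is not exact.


Time quantum = 4
Execution trace:
  J1 runs 4 units, time = 4
  J2 runs 4 units, time = 8
  J3 runs 4 units, time = 12
  J1 runs 4 units, time = 16
  J2 runs 4 units, time = 20
  J3 runs 4 units, time = 24
  J2 runs 1 units, time = 25
  J3 runs 4 units, time = 29
  J3 runs 3 units, time = 32
Finish times: [16, 25, 32]
Average turnaround = 73/3 = 24.3333

24.3333


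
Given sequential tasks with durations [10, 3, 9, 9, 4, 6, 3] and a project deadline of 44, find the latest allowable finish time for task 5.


LF(activity 5) = deadline - sum of successor durations
Successors: activities 6 through 7 with durations [6, 3]
Sum of successor durations = 9
LF = 44 - 9 = 35

35


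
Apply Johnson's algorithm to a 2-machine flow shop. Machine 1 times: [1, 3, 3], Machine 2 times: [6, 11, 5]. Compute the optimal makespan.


Apply Johnson's rule:
  Group 1 (a <= b): [(1, 1, 6), (2, 3, 11), (3, 3, 5)]
  Group 2 (a > b): []
Optimal job order: [1, 2, 3]
Schedule:
  Job 1: M1 done at 1, M2 done at 7
  Job 2: M1 done at 4, M2 done at 18
  Job 3: M1 done at 7, M2 done at 23
Makespan = 23

23


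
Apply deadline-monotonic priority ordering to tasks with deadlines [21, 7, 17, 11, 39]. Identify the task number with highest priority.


Sort tasks by relative deadline (ascending):
  Task 2: deadline = 7
  Task 4: deadline = 11
  Task 3: deadline = 17
  Task 1: deadline = 21
  Task 5: deadline = 39
Priority order (highest first): [2, 4, 3, 1, 5]
Highest priority task = 2

2


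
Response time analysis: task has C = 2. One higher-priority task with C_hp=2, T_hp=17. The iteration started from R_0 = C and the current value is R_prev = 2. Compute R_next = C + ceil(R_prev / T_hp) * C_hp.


R_next = C + ceil(R_prev / T_hp) * C_hp
ceil(2 / 17) = ceil(0.1176) = 1
Interference = 1 * 2 = 2
R_next = 2 + 2 = 4

4


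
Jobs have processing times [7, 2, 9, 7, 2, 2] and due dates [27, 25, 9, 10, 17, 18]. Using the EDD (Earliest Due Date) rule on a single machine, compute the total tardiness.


Sort by due date (EDD order): [(9, 9), (7, 10), (2, 17), (2, 18), (2, 25), (7, 27)]
Compute completion times and tardiness:
  Job 1: p=9, d=9, C=9, tardiness=max(0,9-9)=0
  Job 2: p=7, d=10, C=16, tardiness=max(0,16-10)=6
  Job 3: p=2, d=17, C=18, tardiness=max(0,18-17)=1
  Job 4: p=2, d=18, C=20, tardiness=max(0,20-18)=2
  Job 5: p=2, d=25, C=22, tardiness=max(0,22-25)=0
  Job 6: p=7, d=27, C=29, tardiness=max(0,29-27)=2
Total tardiness = 11

11


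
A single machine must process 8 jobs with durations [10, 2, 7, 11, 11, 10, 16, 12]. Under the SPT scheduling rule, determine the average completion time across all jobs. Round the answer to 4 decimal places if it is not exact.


Sort jobs by processing time (SPT order): [2, 7, 10, 10, 11, 11, 12, 16]
Compute completion times sequentially:
  Job 1: processing = 2, completes at 2
  Job 2: processing = 7, completes at 9
  Job 3: processing = 10, completes at 19
  Job 4: processing = 10, completes at 29
  Job 5: processing = 11, completes at 40
  Job 6: processing = 11, completes at 51
  Job 7: processing = 12, completes at 63
  Job 8: processing = 16, completes at 79
Sum of completion times = 292
Average completion time = 292/8 = 36.5

36.5


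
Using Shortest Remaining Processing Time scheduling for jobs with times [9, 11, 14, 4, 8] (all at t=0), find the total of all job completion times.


Since all jobs arrive at t=0, SRPT equals SPT ordering.
SPT order: [4, 8, 9, 11, 14]
Completion times:
  Job 1: p=4, C=4
  Job 2: p=8, C=12
  Job 3: p=9, C=21
  Job 4: p=11, C=32
  Job 5: p=14, C=46
Total completion time = 4 + 12 + 21 + 32 + 46 = 115

115


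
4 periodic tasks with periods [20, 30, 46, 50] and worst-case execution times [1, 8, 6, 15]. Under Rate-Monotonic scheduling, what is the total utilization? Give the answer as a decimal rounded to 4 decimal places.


Compute individual utilizations (exact fractions):
  Task 1: C/T = 1/20 (approx. 0.05)
  Task 2: C/T = 8/30 = 4/15 (approx. 0.2667)
  Task 3: C/T = 6/46 = 3/23 (approx. 0.1304)
  Task 4: C/T = 15/50 = 3/10 (approx. 0.3)
Total utilization U = 1/20 + 4/15 + 3/23 + 3/10 = 1031/1380
Rounded to 4 decimal places: U = 0.7471
RM (Liu & Layland) bound for 4 tasks = 0.756828; compare with U = 1031/1380 (approx. 0.747101)
U <= bound, so schedulable by RM sufficient condition.

0.7471


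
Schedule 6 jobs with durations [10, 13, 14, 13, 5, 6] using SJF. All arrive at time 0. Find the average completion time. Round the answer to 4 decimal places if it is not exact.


SJF order (ascending): [5, 6, 10, 13, 13, 14]
Completion times:
  Job 1: burst=5, C=5
  Job 2: burst=6, C=11
  Job 3: burst=10, C=21
  Job 4: burst=13, C=34
  Job 5: burst=13, C=47
  Job 6: burst=14, C=61
Average completion = 179/6 = 29.8333

29.8333


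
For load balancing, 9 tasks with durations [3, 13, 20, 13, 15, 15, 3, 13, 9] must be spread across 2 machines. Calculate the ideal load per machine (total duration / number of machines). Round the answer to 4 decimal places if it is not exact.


Total processing time = 3 + 13 + 20 + 13 + 15 + 15 + 3 + 13 + 9 = 104
Number of machines = 2
Ideal balanced load = 104 / 2 = 52.0

52.0


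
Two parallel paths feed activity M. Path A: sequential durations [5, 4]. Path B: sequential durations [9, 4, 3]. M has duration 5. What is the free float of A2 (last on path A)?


ES(A2) = sum of predecessors on chain A = 5
EF(A2) = ES + duration = 5 + 4 = 9
Successor of A2 is M. ES(M) = max(sum(A), sum(B)) = max(9, 16) = 16
Free float = ES(successor) - EF(current) = 16 - 9 = 7

7


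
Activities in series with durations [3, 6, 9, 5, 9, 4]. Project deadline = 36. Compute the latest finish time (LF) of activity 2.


LF(activity 2) = deadline - sum of successor durations
Successors: activities 3 through 6 with durations [9, 5, 9, 4]
Sum of successor durations = 27
LF = 36 - 27 = 9

9


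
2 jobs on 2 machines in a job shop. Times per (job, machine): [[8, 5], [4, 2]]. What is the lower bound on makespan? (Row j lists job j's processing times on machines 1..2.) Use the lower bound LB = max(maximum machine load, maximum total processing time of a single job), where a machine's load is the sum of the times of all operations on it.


Machine loads:
  Machine 1: 8 + 4 = 12
  Machine 2: 5 + 2 = 7
Max machine load = 12
Job totals:
  Job 1: 13
  Job 2: 6
Max job total = 13
Lower bound = max(12, 13) = 13

13


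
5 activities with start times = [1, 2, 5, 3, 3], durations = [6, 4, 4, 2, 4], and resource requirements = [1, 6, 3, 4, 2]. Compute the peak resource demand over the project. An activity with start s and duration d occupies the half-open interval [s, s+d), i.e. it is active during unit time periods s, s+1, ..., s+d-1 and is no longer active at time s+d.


Each activity i is active on [start_i, start_i + duration_i).
Compute total resource usage per time slot:
  t=0: active resources = [], total = 0
  t=1: active resources = [1], total = 1
  t=2: active resources = [1, 6], total = 7
  t=3: active resources = [1, 6, 4, 2], total = 13
  t=4: active resources = [1, 6, 4, 2], total = 13
  t=5: active resources = [1, 6, 3, 2], total = 12
  t=6: active resources = [1, 3, 2], total = 6
  t=7: active resources = [3], total = 3
  t=8: active resources = [3], total = 3
Peak resource demand = 13

13


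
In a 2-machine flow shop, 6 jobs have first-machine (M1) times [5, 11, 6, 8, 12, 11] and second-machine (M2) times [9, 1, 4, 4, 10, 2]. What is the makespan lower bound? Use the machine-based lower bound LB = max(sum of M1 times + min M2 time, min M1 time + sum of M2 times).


LB1 = sum(M1 times) + min(M2 times) = 53 + 1 = 54
LB2 = min(M1 times) + sum(M2 times) = 5 + 30 = 35
Lower bound = max(LB1, LB2) = max(54, 35) = 54

54


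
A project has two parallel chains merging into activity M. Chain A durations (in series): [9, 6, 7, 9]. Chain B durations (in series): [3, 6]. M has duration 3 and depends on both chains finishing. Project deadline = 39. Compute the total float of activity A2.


Forward pass: ES(A2) = sum of predecessors on chain A = 9
EF = ES + duration = 9 + 6 = 15
Backward pass: LF(M) = deadline = 39; LS(M) = 39 - 3 = 36
LF(A2) = LS(M) - sum(successors on chain A) = 36 - 16 = 20
LS = LF - duration = 20 - 6 = 14
Total float = LS - ES = 14 - 9 = 5

5


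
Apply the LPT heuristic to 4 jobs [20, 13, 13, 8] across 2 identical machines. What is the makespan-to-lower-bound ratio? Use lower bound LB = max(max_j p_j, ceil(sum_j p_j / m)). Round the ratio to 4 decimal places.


LPT order: [20, 13, 13, 8]
Machine loads after assignment: [28, 26]
LPT makespan = 28
Lower bound = max(max_job, ceil(total/2)) = max(20, 27) = 27
Ratio = 28 / 27 = 1.037

1.037


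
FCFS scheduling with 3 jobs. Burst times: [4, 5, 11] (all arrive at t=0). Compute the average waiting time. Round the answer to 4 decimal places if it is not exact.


FCFS order (as given): [4, 5, 11]
Waiting times:
  Job 1: wait = 0
  Job 2: wait = 4
  Job 3: wait = 9
Sum of waiting times = 13
Average waiting time = 13/3 = 4.3333

4.3333


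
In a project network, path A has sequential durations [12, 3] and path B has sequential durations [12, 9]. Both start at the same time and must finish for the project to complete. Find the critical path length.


Path A total = 12 + 3 = 15
Path B total = 12 + 9 = 21
Critical path = longest path = max(15, 21) = 21

21


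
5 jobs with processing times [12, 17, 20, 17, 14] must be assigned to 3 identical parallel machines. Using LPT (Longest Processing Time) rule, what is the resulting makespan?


Sort jobs in decreasing order (LPT): [20, 17, 17, 14, 12]
Assign each job to the least loaded machine:
  Machine 1: jobs [20], load = 20
  Machine 2: jobs [17, 14], load = 31
  Machine 3: jobs [17, 12], load = 29
Makespan = max load = 31

31


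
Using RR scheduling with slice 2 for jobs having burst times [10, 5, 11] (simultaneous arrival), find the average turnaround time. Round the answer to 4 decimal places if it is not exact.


Time quantum = 2
Execution trace:
  J1 runs 2 units, time = 2
  J2 runs 2 units, time = 4
  J3 runs 2 units, time = 6
  J1 runs 2 units, time = 8
  J2 runs 2 units, time = 10
  J3 runs 2 units, time = 12
  J1 runs 2 units, time = 14
  J2 runs 1 units, time = 15
  J3 runs 2 units, time = 17
  J1 runs 2 units, time = 19
  J3 runs 2 units, time = 21
  J1 runs 2 units, time = 23
  J3 runs 2 units, time = 25
  J3 runs 1 units, time = 26
Finish times: [23, 15, 26]
Average turnaround = 64/3 = 21.3333

21.3333


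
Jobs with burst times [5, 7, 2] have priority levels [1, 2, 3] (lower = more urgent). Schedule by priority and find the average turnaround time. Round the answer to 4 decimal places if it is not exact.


Sort by priority (ascending = highest first):
Order: [(1, 5), (2, 7), (3, 2)]
Completion times:
  Priority 1, burst=5, C=5
  Priority 2, burst=7, C=12
  Priority 3, burst=2, C=14
Average turnaround = 31/3 = 10.3333

10.3333


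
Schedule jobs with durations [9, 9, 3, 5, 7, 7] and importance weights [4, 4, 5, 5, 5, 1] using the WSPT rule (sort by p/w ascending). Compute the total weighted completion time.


Compute p/w ratios and sort ascending (WSPT): [(3, 5), (5, 5), (7, 5), (9, 4), (9, 4), (7, 1)]
Compute weighted completion times:
  Job (p=3,w=5): C=3, w*C=5*3=15
  Job (p=5,w=5): C=8, w*C=5*8=40
  Job (p=7,w=5): C=15, w*C=5*15=75
  Job (p=9,w=4): C=24, w*C=4*24=96
  Job (p=9,w=4): C=33, w*C=4*33=132
  Job (p=7,w=1): C=40, w*C=1*40=40
Total weighted completion time = 398

398


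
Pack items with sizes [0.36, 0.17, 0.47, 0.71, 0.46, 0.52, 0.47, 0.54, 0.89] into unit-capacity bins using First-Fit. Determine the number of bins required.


Place items sequentially using First-Fit:
  Item 0.36 -> new Bin 1
  Item 0.17 -> Bin 1 (now 0.53)
  Item 0.47 -> Bin 1 (now 1.0)
  Item 0.71 -> new Bin 2
  Item 0.46 -> new Bin 3
  Item 0.52 -> Bin 3 (now 0.98)
  Item 0.47 -> new Bin 4
  Item 0.54 -> new Bin 5
  Item 0.89 -> new Bin 6
Total bins used = 6

6


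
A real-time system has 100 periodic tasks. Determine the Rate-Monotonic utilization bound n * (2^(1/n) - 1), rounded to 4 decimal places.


Compute 2^(1/100) = 1.0069555501
Subtract 1: 1.0069555501 - 1 = 0.0069555501
Multiply by n: 100 * 0.0069555501 = 0.6955550100
Round to 4 dp: 0.6956

0.6956


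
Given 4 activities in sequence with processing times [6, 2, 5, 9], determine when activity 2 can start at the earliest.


Activity 2 starts after activities 1 through 1 complete.
Predecessor durations: [6]
ES = 6 = 6

6


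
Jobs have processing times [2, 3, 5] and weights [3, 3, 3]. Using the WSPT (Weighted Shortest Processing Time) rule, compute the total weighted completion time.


Compute p/w ratios and sort ascending (WSPT): [(2, 3), (3, 3), (5, 3)]
Compute weighted completion times:
  Job (p=2,w=3): C=2, w*C=3*2=6
  Job (p=3,w=3): C=5, w*C=3*5=15
  Job (p=5,w=3): C=10, w*C=3*10=30
Total weighted completion time = 51

51


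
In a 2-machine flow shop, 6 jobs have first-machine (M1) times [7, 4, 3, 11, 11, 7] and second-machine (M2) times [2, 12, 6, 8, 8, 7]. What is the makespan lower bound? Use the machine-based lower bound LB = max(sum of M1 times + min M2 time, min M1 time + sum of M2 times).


LB1 = sum(M1 times) + min(M2 times) = 43 + 2 = 45
LB2 = min(M1 times) + sum(M2 times) = 3 + 43 = 46
Lower bound = max(LB1, LB2) = max(45, 46) = 46

46


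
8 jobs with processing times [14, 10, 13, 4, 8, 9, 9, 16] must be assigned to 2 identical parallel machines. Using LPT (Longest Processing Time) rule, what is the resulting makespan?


Sort jobs in decreasing order (LPT): [16, 14, 13, 10, 9, 9, 8, 4]
Assign each job to the least loaded machine:
  Machine 1: jobs [16, 10, 9, 8], load = 43
  Machine 2: jobs [14, 13, 9, 4], load = 40
Makespan = max load = 43

43


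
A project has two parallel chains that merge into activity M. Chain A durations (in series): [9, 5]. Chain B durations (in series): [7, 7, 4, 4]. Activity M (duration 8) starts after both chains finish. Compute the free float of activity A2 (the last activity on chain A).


ES(A2) = sum of predecessors on chain A = 9
EF(A2) = ES + duration = 9 + 5 = 14
Successor of A2 is M. ES(M) = max(sum(A), sum(B)) = max(14, 22) = 22
Free float = ES(successor) - EF(current) = 22 - 14 = 8

8


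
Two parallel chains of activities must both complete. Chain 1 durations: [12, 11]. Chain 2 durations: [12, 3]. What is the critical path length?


Path A total = 12 + 11 = 23
Path B total = 12 + 3 = 15
Critical path = longest path = max(23, 15) = 23

23


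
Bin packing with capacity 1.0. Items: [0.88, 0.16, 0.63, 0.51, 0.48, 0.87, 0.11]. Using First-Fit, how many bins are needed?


Place items sequentially using First-Fit:
  Item 0.88 -> new Bin 1
  Item 0.16 -> new Bin 2
  Item 0.63 -> Bin 2 (now 0.79)
  Item 0.51 -> new Bin 3
  Item 0.48 -> Bin 3 (now 0.99)
  Item 0.87 -> new Bin 4
  Item 0.11 -> Bin 1 (now 0.99)
Total bins used = 4

4


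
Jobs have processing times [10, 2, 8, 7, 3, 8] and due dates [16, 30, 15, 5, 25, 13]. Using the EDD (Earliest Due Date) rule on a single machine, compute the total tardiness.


Sort by due date (EDD order): [(7, 5), (8, 13), (8, 15), (10, 16), (3, 25), (2, 30)]
Compute completion times and tardiness:
  Job 1: p=7, d=5, C=7, tardiness=max(0,7-5)=2
  Job 2: p=8, d=13, C=15, tardiness=max(0,15-13)=2
  Job 3: p=8, d=15, C=23, tardiness=max(0,23-15)=8
  Job 4: p=10, d=16, C=33, tardiness=max(0,33-16)=17
  Job 5: p=3, d=25, C=36, tardiness=max(0,36-25)=11
  Job 6: p=2, d=30, C=38, tardiness=max(0,38-30)=8
Total tardiness = 48

48


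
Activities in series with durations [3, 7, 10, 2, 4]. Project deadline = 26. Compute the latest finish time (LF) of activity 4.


LF(activity 4) = deadline - sum of successor durations
Successors: activities 5 through 5 with durations [4]
Sum of successor durations = 4
LF = 26 - 4 = 22

22


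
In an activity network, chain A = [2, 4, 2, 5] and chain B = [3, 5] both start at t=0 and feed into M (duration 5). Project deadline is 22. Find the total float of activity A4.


Forward pass: ES(A4) = sum of predecessors on chain A = 8
EF = ES + duration = 8 + 5 = 13
Backward pass: LF(M) = deadline = 22; LS(M) = 22 - 5 = 17
LF(A4) = LS(M) - sum(successors on chain A) = 17 - 0 = 17
LS = LF - duration = 17 - 5 = 12
Total float = LS - ES = 12 - 8 = 4

4


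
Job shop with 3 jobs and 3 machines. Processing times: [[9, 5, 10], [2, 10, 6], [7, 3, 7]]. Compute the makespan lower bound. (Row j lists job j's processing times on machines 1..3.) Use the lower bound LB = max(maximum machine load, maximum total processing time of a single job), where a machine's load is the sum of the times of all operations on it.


Machine loads:
  Machine 1: 9 + 2 + 7 = 18
  Machine 2: 5 + 10 + 3 = 18
  Machine 3: 10 + 6 + 7 = 23
Max machine load = 23
Job totals:
  Job 1: 24
  Job 2: 18
  Job 3: 17
Max job total = 24
Lower bound = max(23, 24) = 24

24


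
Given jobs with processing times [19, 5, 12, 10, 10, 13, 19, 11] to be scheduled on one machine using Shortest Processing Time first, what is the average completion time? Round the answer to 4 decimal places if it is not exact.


Sort jobs by processing time (SPT order): [5, 10, 10, 11, 12, 13, 19, 19]
Compute completion times sequentially:
  Job 1: processing = 5, completes at 5
  Job 2: processing = 10, completes at 15
  Job 3: processing = 10, completes at 25
  Job 4: processing = 11, completes at 36
  Job 5: processing = 12, completes at 48
  Job 6: processing = 13, completes at 61
  Job 7: processing = 19, completes at 80
  Job 8: processing = 19, completes at 99
Sum of completion times = 369
Average completion time = 369/8 = 46.125

46.125


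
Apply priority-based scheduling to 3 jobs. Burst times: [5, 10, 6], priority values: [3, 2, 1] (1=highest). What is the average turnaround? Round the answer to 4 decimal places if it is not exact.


Sort by priority (ascending = highest first):
Order: [(1, 6), (2, 10), (3, 5)]
Completion times:
  Priority 1, burst=6, C=6
  Priority 2, burst=10, C=16
  Priority 3, burst=5, C=21
Average turnaround = 43/3 = 14.3333

14.3333


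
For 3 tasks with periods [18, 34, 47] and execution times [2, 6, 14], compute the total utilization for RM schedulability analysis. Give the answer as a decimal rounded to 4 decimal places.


Compute individual utilizations (exact fractions):
  Task 1: C/T = 2/18 = 1/9 (approx. 0.1111)
  Task 2: C/T = 6/34 = 3/17 (approx. 0.1765)
  Task 3: C/T = 14/47 (approx. 0.2979)
Total utilization U = 1/9 + 3/17 + 14/47 = 4210/7191
Rounded to 4 decimal places: U = 0.5855
RM (Liu & Layland) bound for 3 tasks = 0.779763; compare with U = 4210/7191 (approx. 0.585454)
U <= bound, so schedulable by RM sufficient condition.

0.5855


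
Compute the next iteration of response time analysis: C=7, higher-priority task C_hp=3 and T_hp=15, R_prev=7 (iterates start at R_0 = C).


R_next = C + ceil(R_prev / T_hp) * C_hp
ceil(7 / 15) = ceil(0.4667) = 1
Interference = 1 * 3 = 3
R_next = 7 + 3 = 10

10


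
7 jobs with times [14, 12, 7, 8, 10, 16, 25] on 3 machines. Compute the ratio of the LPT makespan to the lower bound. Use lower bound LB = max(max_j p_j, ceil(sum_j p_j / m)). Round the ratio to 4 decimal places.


LPT order: [25, 16, 14, 12, 10, 8, 7]
Machine loads after assignment: [33, 33, 26]
LPT makespan = 33
Lower bound = max(max_job, ceil(total/3)) = max(25, 31) = 31
Ratio = 33 / 31 = 1.0645

1.0645


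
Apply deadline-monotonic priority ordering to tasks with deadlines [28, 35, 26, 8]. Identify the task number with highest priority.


Sort tasks by relative deadline (ascending):
  Task 4: deadline = 8
  Task 3: deadline = 26
  Task 1: deadline = 28
  Task 2: deadline = 35
Priority order (highest first): [4, 3, 1, 2]
Highest priority task = 4

4


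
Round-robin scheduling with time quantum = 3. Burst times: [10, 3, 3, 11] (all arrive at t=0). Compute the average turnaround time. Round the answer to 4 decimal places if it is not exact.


Time quantum = 3
Execution trace:
  J1 runs 3 units, time = 3
  J2 runs 3 units, time = 6
  J3 runs 3 units, time = 9
  J4 runs 3 units, time = 12
  J1 runs 3 units, time = 15
  J4 runs 3 units, time = 18
  J1 runs 3 units, time = 21
  J4 runs 3 units, time = 24
  J1 runs 1 units, time = 25
  J4 runs 2 units, time = 27
Finish times: [25, 6, 9, 27]
Average turnaround = 67/4 = 16.75

16.75


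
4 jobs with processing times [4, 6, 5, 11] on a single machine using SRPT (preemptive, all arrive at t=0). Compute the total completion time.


Since all jobs arrive at t=0, SRPT equals SPT ordering.
SPT order: [4, 5, 6, 11]
Completion times:
  Job 1: p=4, C=4
  Job 2: p=5, C=9
  Job 3: p=6, C=15
  Job 4: p=11, C=26
Total completion time = 4 + 9 + 15 + 26 = 54

54


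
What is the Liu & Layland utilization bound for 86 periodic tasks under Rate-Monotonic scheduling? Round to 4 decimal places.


Compute 2^(1/86) = 1.0080924190
Subtract 1: 1.0080924190 - 1 = 0.0080924190
Multiply by n: 86 * 0.0080924190 = 0.6959480340
Round to 4 dp: 0.6959

0.6959


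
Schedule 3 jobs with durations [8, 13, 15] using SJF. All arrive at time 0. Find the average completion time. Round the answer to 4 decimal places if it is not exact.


SJF order (ascending): [8, 13, 15]
Completion times:
  Job 1: burst=8, C=8
  Job 2: burst=13, C=21
  Job 3: burst=15, C=36
Average completion = 65/3 = 21.6667

21.6667


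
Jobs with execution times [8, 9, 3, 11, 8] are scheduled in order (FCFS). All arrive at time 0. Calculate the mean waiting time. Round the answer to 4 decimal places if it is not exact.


FCFS order (as given): [8, 9, 3, 11, 8]
Waiting times:
  Job 1: wait = 0
  Job 2: wait = 8
  Job 3: wait = 17
  Job 4: wait = 20
  Job 5: wait = 31
Sum of waiting times = 76
Average waiting time = 76/5 = 15.2

15.2


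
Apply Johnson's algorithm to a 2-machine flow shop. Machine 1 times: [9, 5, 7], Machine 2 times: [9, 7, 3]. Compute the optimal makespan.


Apply Johnson's rule:
  Group 1 (a <= b): [(2, 5, 7), (1, 9, 9)]
  Group 2 (a > b): [(3, 7, 3)]
Optimal job order: [2, 1, 3]
Schedule:
  Job 2: M1 done at 5, M2 done at 12
  Job 1: M1 done at 14, M2 done at 23
  Job 3: M1 done at 21, M2 done at 26
Makespan = 26

26


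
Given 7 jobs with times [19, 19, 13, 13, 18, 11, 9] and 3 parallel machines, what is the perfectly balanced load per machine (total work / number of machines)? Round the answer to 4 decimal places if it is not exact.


Total processing time = 19 + 19 + 13 + 13 + 18 + 11 + 9 = 102
Number of machines = 3
Ideal balanced load = 102 / 3 = 34.0

34.0


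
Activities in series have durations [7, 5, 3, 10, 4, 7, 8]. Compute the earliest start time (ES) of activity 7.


Activity 7 starts after activities 1 through 6 complete.
Predecessor durations: [7, 5, 3, 10, 4, 7]
ES = 7 + 5 + 3 + 10 + 4 + 7 = 36

36


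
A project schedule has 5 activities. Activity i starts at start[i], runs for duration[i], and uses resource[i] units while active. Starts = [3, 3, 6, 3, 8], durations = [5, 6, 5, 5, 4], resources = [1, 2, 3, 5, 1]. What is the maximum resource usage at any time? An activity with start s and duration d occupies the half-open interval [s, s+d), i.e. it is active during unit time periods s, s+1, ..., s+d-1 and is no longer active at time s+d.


Each activity i is active on [start_i, start_i + duration_i).
Compute total resource usage per time slot:
  t=0: active resources = [], total = 0
  t=1: active resources = [], total = 0
  t=2: active resources = [], total = 0
  t=3: active resources = [1, 2, 5], total = 8
  t=4: active resources = [1, 2, 5], total = 8
  t=5: active resources = [1, 2, 5], total = 8
  t=6: active resources = [1, 2, 3, 5], total = 11
  t=7: active resources = [1, 2, 3, 5], total = 11
  t=8: active resources = [2, 3, 1], total = 6
  t=9: active resources = [3, 1], total = 4
  t=10: active resources = [3, 1], total = 4
  t=11: active resources = [1], total = 1
Peak resource demand = 11

11


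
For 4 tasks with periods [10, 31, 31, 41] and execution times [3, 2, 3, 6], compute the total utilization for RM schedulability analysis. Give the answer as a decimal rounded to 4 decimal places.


Compute individual utilizations (exact fractions):
  Task 1: C/T = 3/10 (approx. 0.3)
  Task 2: C/T = 2/31 (approx. 0.0645)
  Task 3: C/T = 3/31 (approx. 0.0968)
  Task 4: C/T = 6/41 (approx. 0.1463)
Total utilization U = 3/10 + 2/31 + 3/31 + 6/41 = 7723/12710
Rounded to 4 decimal places: U = 0.6076
RM (Liu & Layland) bound for 4 tasks = 0.756828; compare with U = 7723/12710 (approx. 0.607632)
U <= bound, so schedulable by RM sufficient condition.

0.6076


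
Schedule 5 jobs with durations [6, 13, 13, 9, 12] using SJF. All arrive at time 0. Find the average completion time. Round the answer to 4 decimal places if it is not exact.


SJF order (ascending): [6, 9, 12, 13, 13]
Completion times:
  Job 1: burst=6, C=6
  Job 2: burst=9, C=15
  Job 3: burst=12, C=27
  Job 4: burst=13, C=40
  Job 5: burst=13, C=53
Average completion = 141/5 = 28.2

28.2


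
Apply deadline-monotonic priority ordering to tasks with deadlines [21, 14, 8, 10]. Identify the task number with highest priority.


Sort tasks by relative deadline (ascending):
  Task 3: deadline = 8
  Task 4: deadline = 10
  Task 2: deadline = 14
  Task 1: deadline = 21
Priority order (highest first): [3, 4, 2, 1]
Highest priority task = 3

3


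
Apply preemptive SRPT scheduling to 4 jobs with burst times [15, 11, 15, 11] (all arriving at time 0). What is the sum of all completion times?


Since all jobs arrive at t=0, SRPT equals SPT ordering.
SPT order: [11, 11, 15, 15]
Completion times:
  Job 1: p=11, C=11
  Job 2: p=11, C=22
  Job 3: p=15, C=37
  Job 4: p=15, C=52
Total completion time = 11 + 22 + 37 + 52 = 122

122


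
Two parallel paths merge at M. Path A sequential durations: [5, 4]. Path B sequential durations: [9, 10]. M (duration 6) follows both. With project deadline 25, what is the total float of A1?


Forward pass: ES(A1) = sum of predecessors on chain A = 0
EF = ES + duration = 0 + 5 = 5
Backward pass: LF(M) = deadline = 25; LS(M) = 25 - 6 = 19
LF(A1) = LS(M) - sum(successors on chain A) = 19 - 4 = 15
LS = LF - duration = 15 - 5 = 10
Total float = LS - ES = 10 - 0 = 10

10


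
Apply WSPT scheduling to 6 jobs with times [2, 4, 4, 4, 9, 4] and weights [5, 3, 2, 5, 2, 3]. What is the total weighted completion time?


Compute p/w ratios and sort ascending (WSPT): [(2, 5), (4, 5), (4, 3), (4, 3), (4, 2), (9, 2)]
Compute weighted completion times:
  Job (p=2,w=5): C=2, w*C=5*2=10
  Job (p=4,w=5): C=6, w*C=5*6=30
  Job (p=4,w=3): C=10, w*C=3*10=30
  Job (p=4,w=3): C=14, w*C=3*14=42
  Job (p=4,w=2): C=18, w*C=2*18=36
  Job (p=9,w=2): C=27, w*C=2*27=54
Total weighted completion time = 202

202


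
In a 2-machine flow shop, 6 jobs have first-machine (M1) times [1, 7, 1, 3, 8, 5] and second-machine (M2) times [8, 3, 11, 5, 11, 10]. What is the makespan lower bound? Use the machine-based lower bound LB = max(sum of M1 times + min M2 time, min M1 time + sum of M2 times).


LB1 = sum(M1 times) + min(M2 times) = 25 + 3 = 28
LB2 = min(M1 times) + sum(M2 times) = 1 + 48 = 49
Lower bound = max(LB1, LB2) = max(28, 49) = 49

49


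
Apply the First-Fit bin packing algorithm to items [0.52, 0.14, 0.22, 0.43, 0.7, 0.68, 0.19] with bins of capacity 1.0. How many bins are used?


Place items sequentially using First-Fit:
  Item 0.52 -> new Bin 1
  Item 0.14 -> Bin 1 (now 0.66)
  Item 0.22 -> Bin 1 (now 0.88)
  Item 0.43 -> new Bin 2
  Item 0.7 -> new Bin 3
  Item 0.68 -> new Bin 4
  Item 0.19 -> Bin 2 (now 0.62)
Total bins used = 4

4


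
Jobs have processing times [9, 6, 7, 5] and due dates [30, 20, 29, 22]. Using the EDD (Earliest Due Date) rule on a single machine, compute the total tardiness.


Sort by due date (EDD order): [(6, 20), (5, 22), (7, 29), (9, 30)]
Compute completion times and tardiness:
  Job 1: p=6, d=20, C=6, tardiness=max(0,6-20)=0
  Job 2: p=5, d=22, C=11, tardiness=max(0,11-22)=0
  Job 3: p=7, d=29, C=18, tardiness=max(0,18-29)=0
  Job 4: p=9, d=30, C=27, tardiness=max(0,27-30)=0
Total tardiness = 0

0


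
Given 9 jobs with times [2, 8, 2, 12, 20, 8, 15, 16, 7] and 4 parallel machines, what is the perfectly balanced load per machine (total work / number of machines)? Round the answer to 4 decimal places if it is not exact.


Total processing time = 2 + 8 + 2 + 12 + 20 + 8 + 15 + 16 + 7 = 90
Number of machines = 4
Ideal balanced load = 90 / 4 = 22.5

22.5


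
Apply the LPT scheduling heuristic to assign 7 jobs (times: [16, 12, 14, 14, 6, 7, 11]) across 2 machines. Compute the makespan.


Sort jobs in decreasing order (LPT): [16, 14, 14, 12, 11, 7, 6]
Assign each job to the least loaded machine:
  Machine 1: jobs [16, 12, 11], load = 39
  Machine 2: jobs [14, 14, 7, 6], load = 41
Makespan = max load = 41

41


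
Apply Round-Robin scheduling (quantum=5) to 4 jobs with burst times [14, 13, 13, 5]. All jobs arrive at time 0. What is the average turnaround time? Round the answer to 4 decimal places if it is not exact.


Time quantum = 5
Execution trace:
  J1 runs 5 units, time = 5
  J2 runs 5 units, time = 10
  J3 runs 5 units, time = 15
  J4 runs 5 units, time = 20
  J1 runs 5 units, time = 25
  J2 runs 5 units, time = 30
  J3 runs 5 units, time = 35
  J1 runs 4 units, time = 39
  J2 runs 3 units, time = 42
  J3 runs 3 units, time = 45
Finish times: [39, 42, 45, 20]
Average turnaround = 146/4 = 36.5

36.5


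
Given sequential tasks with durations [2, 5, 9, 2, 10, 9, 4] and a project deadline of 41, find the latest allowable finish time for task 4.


LF(activity 4) = deadline - sum of successor durations
Successors: activities 5 through 7 with durations [10, 9, 4]
Sum of successor durations = 23
LF = 41 - 23 = 18

18


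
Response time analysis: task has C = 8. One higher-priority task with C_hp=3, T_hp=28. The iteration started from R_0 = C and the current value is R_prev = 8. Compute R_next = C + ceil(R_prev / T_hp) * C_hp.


R_next = C + ceil(R_prev / T_hp) * C_hp
ceil(8 / 28) = ceil(0.2857) = 1
Interference = 1 * 3 = 3
R_next = 8 + 3 = 11

11


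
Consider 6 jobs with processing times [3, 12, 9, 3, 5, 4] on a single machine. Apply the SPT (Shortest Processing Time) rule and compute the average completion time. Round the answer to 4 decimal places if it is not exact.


Sort jobs by processing time (SPT order): [3, 3, 4, 5, 9, 12]
Compute completion times sequentially:
  Job 1: processing = 3, completes at 3
  Job 2: processing = 3, completes at 6
  Job 3: processing = 4, completes at 10
  Job 4: processing = 5, completes at 15
  Job 5: processing = 9, completes at 24
  Job 6: processing = 12, completes at 36
Sum of completion times = 94
Average completion time = 94/6 = 15.6667

15.6667


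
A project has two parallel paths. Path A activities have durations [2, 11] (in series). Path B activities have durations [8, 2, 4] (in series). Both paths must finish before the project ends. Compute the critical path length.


Path A total = 2 + 11 = 13
Path B total = 8 + 2 + 4 = 14
Critical path = longest path = max(13, 14) = 14

14


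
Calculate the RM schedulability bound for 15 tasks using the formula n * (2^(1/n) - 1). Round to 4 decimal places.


Compute 2^(1/15) = 1.0472941228
Subtract 1: 1.0472941228 - 1 = 0.0472941228
Multiply by n: 15 * 0.0472941228 = 0.7094118420
Round to 4 dp: 0.7094

0.7094


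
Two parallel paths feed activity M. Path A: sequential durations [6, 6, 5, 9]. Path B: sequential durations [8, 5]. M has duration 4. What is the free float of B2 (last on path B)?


ES(B2) = sum of predecessors on chain B = 8
EF(B2) = ES + duration = 8 + 5 = 13
Successor of B2 is M. ES(M) = max(sum(A), sum(B)) = max(26, 13) = 26
Free float = ES(successor) - EF(current) = 26 - 13 = 13

13


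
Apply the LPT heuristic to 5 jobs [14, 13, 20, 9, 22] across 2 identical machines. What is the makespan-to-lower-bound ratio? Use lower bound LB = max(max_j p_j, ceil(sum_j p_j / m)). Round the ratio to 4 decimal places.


LPT order: [22, 20, 14, 13, 9]
Machine loads after assignment: [35, 43]
LPT makespan = 43
Lower bound = max(max_job, ceil(total/2)) = max(22, 39) = 39
Ratio = 43 / 39 = 1.1026

1.1026


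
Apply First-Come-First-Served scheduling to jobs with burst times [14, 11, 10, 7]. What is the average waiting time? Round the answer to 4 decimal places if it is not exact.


FCFS order (as given): [14, 11, 10, 7]
Waiting times:
  Job 1: wait = 0
  Job 2: wait = 14
  Job 3: wait = 25
  Job 4: wait = 35
Sum of waiting times = 74
Average waiting time = 74/4 = 18.5

18.5


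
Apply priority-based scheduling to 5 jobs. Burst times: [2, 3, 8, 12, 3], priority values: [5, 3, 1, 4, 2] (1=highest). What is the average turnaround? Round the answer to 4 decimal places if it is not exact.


Sort by priority (ascending = highest first):
Order: [(1, 8), (2, 3), (3, 3), (4, 12), (5, 2)]
Completion times:
  Priority 1, burst=8, C=8
  Priority 2, burst=3, C=11
  Priority 3, burst=3, C=14
  Priority 4, burst=12, C=26
  Priority 5, burst=2, C=28
Average turnaround = 87/5 = 17.4

17.4


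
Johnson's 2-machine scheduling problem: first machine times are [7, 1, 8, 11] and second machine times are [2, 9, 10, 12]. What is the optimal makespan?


Apply Johnson's rule:
  Group 1 (a <= b): [(2, 1, 9), (3, 8, 10), (4, 11, 12)]
  Group 2 (a > b): [(1, 7, 2)]
Optimal job order: [2, 3, 4, 1]
Schedule:
  Job 2: M1 done at 1, M2 done at 10
  Job 3: M1 done at 9, M2 done at 20
  Job 4: M1 done at 20, M2 done at 32
  Job 1: M1 done at 27, M2 done at 34
Makespan = 34

34


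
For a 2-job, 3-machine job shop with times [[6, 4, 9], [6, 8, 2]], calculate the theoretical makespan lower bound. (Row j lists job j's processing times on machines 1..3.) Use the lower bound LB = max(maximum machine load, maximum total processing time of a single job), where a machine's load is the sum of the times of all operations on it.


Machine loads:
  Machine 1: 6 + 6 = 12
  Machine 2: 4 + 8 = 12
  Machine 3: 9 + 2 = 11
Max machine load = 12
Job totals:
  Job 1: 19
  Job 2: 16
Max job total = 19
Lower bound = max(12, 19) = 19

19


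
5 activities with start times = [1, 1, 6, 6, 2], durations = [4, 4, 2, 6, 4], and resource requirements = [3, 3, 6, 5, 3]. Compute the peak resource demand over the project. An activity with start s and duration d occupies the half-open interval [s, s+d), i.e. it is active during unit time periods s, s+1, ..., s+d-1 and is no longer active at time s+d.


Each activity i is active on [start_i, start_i + duration_i).
Compute total resource usage per time slot:
  t=0: active resources = [], total = 0
  t=1: active resources = [3, 3], total = 6
  t=2: active resources = [3, 3, 3], total = 9
  t=3: active resources = [3, 3, 3], total = 9
  t=4: active resources = [3, 3, 3], total = 9
  t=5: active resources = [3], total = 3
  t=6: active resources = [6, 5], total = 11
  t=7: active resources = [6, 5], total = 11
  t=8: active resources = [5], total = 5
  t=9: active resources = [5], total = 5
  t=10: active resources = [5], total = 5
  t=11: active resources = [5], total = 5
Peak resource demand = 11

11


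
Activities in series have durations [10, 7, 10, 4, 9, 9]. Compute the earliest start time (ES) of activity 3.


Activity 3 starts after activities 1 through 2 complete.
Predecessor durations: [10, 7]
ES = 10 + 7 = 17

17


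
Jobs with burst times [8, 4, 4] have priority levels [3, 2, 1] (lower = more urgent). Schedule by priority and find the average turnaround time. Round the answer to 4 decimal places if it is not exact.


Sort by priority (ascending = highest first):
Order: [(1, 4), (2, 4), (3, 8)]
Completion times:
  Priority 1, burst=4, C=4
  Priority 2, burst=4, C=8
  Priority 3, burst=8, C=16
Average turnaround = 28/3 = 9.3333

9.3333


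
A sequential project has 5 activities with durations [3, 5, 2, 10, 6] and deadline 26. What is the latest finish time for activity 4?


LF(activity 4) = deadline - sum of successor durations
Successors: activities 5 through 5 with durations [6]
Sum of successor durations = 6
LF = 26 - 6 = 20

20


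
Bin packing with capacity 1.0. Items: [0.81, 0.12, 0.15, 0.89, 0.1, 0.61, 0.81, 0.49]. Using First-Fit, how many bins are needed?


Place items sequentially using First-Fit:
  Item 0.81 -> new Bin 1
  Item 0.12 -> Bin 1 (now 0.93)
  Item 0.15 -> new Bin 2
  Item 0.89 -> new Bin 3
  Item 0.1 -> Bin 2 (now 0.25)
  Item 0.61 -> Bin 2 (now 0.86)
  Item 0.81 -> new Bin 4
  Item 0.49 -> new Bin 5
Total bins used = 5

5


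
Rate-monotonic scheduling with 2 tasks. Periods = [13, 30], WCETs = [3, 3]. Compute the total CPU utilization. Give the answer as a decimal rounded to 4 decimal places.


Compute individual utilizations (exact fractions):
  Task 1: C/T = 3/13 (approx. 0.2308)
  Task 2: C/T = 3/30 = 1/10 (approx. 0.1)
Total utilization U = 3/13 + 1/10 = 43/130
Rounded to 4 decimal places: U = 0.3308
RM (Liu & Layland) bound for 2 tasks = 0.828427; compare with U = 43/130 (approx. 0.330769)
U <= bound, so schedulable by RM sufficient condition.

0.3308


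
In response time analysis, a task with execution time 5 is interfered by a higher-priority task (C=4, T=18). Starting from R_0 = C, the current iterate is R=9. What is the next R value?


R_next = C + ceil(R_prev / T_hp) * C_hp
ceil(9 / 18) = ceil(0.5) = 1
Interference = 1 * 4 = 4
R_next = 5 + 4 = 9
R_next = R_prev, so the iteration has converged (response time = 9).

9


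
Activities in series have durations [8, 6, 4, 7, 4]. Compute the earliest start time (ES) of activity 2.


Activity 2 starts after activities 1 through 1 complete.
Predecessor durations: [8]
ES = 8 = 8

8


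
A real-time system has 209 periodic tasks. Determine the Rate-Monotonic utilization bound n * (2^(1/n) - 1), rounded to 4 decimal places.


Compute 2^(1/209) = 1.0033219993
Subtract 1: 1.0033219993 - 1 = 0.0033219993
Multiply by n: 209 * 0.0033219993 = 0.6942978537
Round to 4 dp: 0.6943

0.6943


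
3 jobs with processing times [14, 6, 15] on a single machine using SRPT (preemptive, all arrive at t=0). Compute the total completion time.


Since all jobs arrive at t=0, SRPT equals SPT ordering.
SPT order: [6, 14, 15]
Completion times:
  Job 1: p=6, C=6
  Job 2: p=14, C=20
  Job 3: p=15, C=35
Total completion time = 6 + 20 + 35 = 61

61


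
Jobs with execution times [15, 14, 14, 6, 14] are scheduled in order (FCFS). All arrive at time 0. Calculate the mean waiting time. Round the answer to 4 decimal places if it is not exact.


FCFS order (as given): [15, 14, 14, 6, 14]
Waiting times:
  Job 1: wait = 0
  Job 2: wait = 15
  Job 3: wait = 29
  Job 4: wait = 43
  Job 5: wait = 49
Sum of waiting times = 136
Average waiting time = 136/5 = 27.2

27.2


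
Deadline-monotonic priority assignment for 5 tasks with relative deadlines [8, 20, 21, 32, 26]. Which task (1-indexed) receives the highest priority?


Sort tasks by relative deadline (ascending):
  Task 1: deadline = 8
  Task 2: deadline = 20
  Task 3: deadline = 21
  Task 5: deadline = 26
  Task 4: deadline = 32
Priority order (highest first): [1, 2, 3, 5, 4]
Highest priority task = 1

1


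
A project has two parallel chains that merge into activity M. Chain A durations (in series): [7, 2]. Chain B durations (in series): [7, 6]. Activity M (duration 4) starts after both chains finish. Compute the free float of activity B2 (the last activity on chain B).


ES(B2) = sum of predecessors on chain B = 7
EF(B2) = ES + duration = 7 + 6 = 13
Successor of B2 is M. ES(M) = max(sum(A), sum(B)) = max(9, 13) = 13
Free float = ES(successor) - EF(current) = 13 - 13 = 0

0
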